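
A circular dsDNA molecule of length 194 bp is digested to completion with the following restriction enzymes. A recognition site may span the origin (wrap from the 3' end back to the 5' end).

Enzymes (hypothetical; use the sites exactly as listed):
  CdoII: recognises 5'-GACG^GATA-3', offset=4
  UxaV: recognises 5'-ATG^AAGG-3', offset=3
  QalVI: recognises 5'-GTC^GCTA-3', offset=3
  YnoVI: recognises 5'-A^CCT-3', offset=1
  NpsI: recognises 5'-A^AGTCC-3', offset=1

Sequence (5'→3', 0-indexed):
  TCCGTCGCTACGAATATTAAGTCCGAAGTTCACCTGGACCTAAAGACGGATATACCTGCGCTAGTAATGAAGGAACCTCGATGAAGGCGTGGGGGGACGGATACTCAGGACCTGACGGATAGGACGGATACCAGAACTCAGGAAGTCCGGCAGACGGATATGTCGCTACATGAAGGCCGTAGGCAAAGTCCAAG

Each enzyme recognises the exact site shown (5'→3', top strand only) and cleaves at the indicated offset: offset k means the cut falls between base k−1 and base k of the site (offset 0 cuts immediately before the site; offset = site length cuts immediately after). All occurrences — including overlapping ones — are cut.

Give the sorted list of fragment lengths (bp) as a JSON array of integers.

[6,6,6,6,7,8,8,8,8,9,10,11,13,13,13,14,15,16,17]

Site scan:
  CdoII GACGGATA/4: at [44, 95, 113, 122, 152] ⇒ [48, 99, 117, 126, 156]
  UxaV ATGAAGG/3: at [66, 80, 169] ⇒ [69, 83, 172]
  QalVI GTCGCTA/3: at [3, 161] ⇒ [6, 164]
  YnoVI ACCT/1: at [31, 37, 53, 74, 109] ⇒ [32, 38, 54, 75, 110]
  NpsI AAGTCC/1: at [18, 142, 185, 191] ⇒ [19, 143, 186, 192]

All cut coordinates (distinct, sorted): [6, 19, 32, 38, 48, 54, 69, 75, 83, 99, 110, 117, 126, 143, 156, 164, 172, 186, 192]

Fragments:
  6→19: 13 bp
  19→32: 13 bp
  32→38: 6 bp
  38→48: 10 bp
  48→54: 6 bp
  54→69: 15 bp
  69→75: 6 bp
  75→83: 8 bp
  83→99: 16 bp
  99→110: 11 bp
  110→117: 7 bp
  117→126: 9 bp
  126→143: 17 bp
  143→156: 13 bp
  156→164: 8 bp
  164→172: 8 bp
  172→186: 14 bp
  186→192: 6 bp
  192→6 (wrap): 194-192+6 = 8 bp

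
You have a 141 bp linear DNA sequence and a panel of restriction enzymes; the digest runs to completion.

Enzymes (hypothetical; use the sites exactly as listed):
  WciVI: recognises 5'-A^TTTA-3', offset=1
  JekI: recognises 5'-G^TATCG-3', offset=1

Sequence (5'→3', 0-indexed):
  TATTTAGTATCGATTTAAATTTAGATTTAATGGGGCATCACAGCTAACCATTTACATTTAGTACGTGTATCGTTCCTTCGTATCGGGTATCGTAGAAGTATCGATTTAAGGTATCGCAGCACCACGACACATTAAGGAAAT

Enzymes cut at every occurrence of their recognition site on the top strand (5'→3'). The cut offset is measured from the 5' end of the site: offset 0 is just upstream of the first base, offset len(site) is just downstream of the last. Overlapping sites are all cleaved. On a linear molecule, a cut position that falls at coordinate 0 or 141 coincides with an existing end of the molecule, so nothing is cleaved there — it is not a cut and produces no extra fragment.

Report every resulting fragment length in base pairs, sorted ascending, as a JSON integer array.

[2,5,6,6,6,6,6,7,7,11,11,13,25,30]

Scan for sites:
  WciVI ATTTA/1: at [1, 12, 18, 24, 49, 55, 103] ⇒ [2, 13, 19, 25, 50, 56, 104]
  JekI GTATCG/1: at [6, 66, 79, 86, 97, 110] ⇒ [7, 67, 80, 87, 98, 111]

Pooled cuts: [2, 7, 13, 19, 25, 50, 56, 67, 80, 87, 98, 104, 111]

Fragments:
  [0,2): 2 bp
  [2,7): 5 bp
  [7,13): 6 bp
  [13,19): 6 bp
  [19,25): 6 bp
  [25,50): 25 bp
  [50,56): 6 bp
  [56,67): 11 bp
  [67,80): 13 bp
  [80,87): 7 bp
  [87,98): 11 bp
  [98,104): 6 bp
  [104,111): 7 bp
  [111,141): 30 bp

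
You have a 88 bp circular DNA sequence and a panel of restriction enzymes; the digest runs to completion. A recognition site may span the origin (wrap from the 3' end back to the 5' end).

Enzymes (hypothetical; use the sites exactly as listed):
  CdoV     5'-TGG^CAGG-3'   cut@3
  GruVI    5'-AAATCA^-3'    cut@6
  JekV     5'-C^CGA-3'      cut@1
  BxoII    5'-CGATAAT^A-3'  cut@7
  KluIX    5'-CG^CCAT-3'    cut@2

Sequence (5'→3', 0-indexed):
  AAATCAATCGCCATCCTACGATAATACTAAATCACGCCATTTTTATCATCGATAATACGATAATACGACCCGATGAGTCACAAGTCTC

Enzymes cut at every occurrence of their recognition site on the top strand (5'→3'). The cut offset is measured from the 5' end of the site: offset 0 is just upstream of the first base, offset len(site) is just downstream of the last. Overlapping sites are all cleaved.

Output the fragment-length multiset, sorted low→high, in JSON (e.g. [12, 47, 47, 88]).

Site scan:
  CdoV (TGGCAGG, off=3): no sites
  GruVI AAATCA/6: at [0, 28] ⇒ [6, 34]
  JekV CCGA/1: at [69] ⇒ [70]
  BxoII CGATAATA/7: at [18, 49, 57] ⇒ [25, 56, 64]
  KluIX CGCCAT/2: at [8, 34] ⇒ [10, 36]

Pooled cuts: [6, 10, 25, 34, 36, 56, 64, 70]

Fragment lengths:
  6→10: 4 bp
  10→25: 15 bp
  25→34: 9 bp
  34→36: 2 bp
  36→56: 20 bp
  56→64: 8 bp
  64→70: 6 bp
  70→6 (wrap): 88-70+6 = 24 bp

[2,4,6,8,9,15,20,24]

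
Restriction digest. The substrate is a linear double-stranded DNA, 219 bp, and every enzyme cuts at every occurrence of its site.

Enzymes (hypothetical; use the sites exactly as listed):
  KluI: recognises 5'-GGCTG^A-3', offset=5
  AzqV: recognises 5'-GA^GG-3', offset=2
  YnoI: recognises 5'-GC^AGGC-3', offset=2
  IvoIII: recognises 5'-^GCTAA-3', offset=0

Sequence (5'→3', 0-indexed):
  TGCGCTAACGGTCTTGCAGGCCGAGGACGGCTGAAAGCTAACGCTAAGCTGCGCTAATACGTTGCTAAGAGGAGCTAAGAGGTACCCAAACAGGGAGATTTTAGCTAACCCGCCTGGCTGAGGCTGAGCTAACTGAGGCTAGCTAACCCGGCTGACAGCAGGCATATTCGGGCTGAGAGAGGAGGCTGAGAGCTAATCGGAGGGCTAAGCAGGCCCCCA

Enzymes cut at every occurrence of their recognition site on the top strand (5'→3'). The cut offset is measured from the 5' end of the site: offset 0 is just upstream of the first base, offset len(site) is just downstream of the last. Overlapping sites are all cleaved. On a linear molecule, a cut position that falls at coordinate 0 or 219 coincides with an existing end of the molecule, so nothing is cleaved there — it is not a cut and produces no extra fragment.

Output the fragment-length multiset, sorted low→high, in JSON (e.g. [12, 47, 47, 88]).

[1,1,2,3,3,3,3,3,5,5,5,5,5,6,7,7,7,7,9,9,9,10,10,11,13,14,16,17,23]

Scan for sites:
  KluI GGCTGA/5: at [28, 115, 121, 149, 170, 183] ⇒ [33, 120, 126, 154, 175, 188]
  AzqV GAGG/2: at [22, 68, 78, 119, 134, 178, 181, 199] ⇒ [24, 70, 80, 121, 136, 180, 183, 201]
  YnoI GCAGGC/2: at [15, 157, 208] ⇒ [17, 159, 210]
  IvoIII GCTAA/0: at [3, 36, 42, 52, 63, 73, 103, 127, 141, 191, 203] ⇒ [3, 36, 42, 52, 63, 73, 103, 127, 141, 191, 203]

Pooled cuts: [3, 17, 24, 33, 36, 42, 52, 63, 70, 73, 80, 103, 120, 121, 126, 127, 136, 141, 154, 159, 175, 180, 183, 188, 191, 201, 203, 210]

Fragments:
  [0,3): 3 bp
  [3,17): 14 bp
  [17,24): 7 bp
  [24,33): 9 bp
  [33,36): 3 bp
  [36,42): 6 bp
  [42,52): 10 bp
  [52,63): 11 bp
  [63,70): 7 bp
  [70,73): 3 bp
  [73,80): 7 bp
  [80,103): 23 bp
  [103,120): 17 bp
  [120,121): 1 bp
  [121,126): 5 bp
  [126,127): 1 bp
  [127,136): 9 bp
  [136,141): 5 bp
  [141,154): 13 bp
  [154,159): 5 bp
  [159,175): 16 bp
  [175,180): 5 bp
  [180,183): 3 bp
  [183,188): 5 bp
  [188,191): 3 bp
  [191,201): 10 bp
  [201,203): 2 bp
  [203,210): 7 bp
  [210,219): 9 bp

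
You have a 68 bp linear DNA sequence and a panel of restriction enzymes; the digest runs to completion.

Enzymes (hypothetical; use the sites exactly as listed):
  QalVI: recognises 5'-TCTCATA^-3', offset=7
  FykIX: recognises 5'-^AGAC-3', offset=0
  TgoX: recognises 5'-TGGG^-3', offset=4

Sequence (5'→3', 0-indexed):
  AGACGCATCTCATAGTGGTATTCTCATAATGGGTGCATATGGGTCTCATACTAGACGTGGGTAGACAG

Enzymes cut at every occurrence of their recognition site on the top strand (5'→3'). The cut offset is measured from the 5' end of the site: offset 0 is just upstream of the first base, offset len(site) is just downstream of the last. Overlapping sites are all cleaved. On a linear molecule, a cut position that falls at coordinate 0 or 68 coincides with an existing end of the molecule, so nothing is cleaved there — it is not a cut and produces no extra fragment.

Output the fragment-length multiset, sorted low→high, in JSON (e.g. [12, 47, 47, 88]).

Per-enzyme occurrences:
  QalVI TCTCATA/7: at [7, 21, 43] ⇒ [14, 28, 50]
  FykIX AGAC/0: at [0, 52, 62] ⇒ [52, 62] (position 0 is a terminus of the linear molecule — no cut)
  TgoX TGGG/4: at [29, 39, 57] ⇒ [33, 43, 61]

Pooled cuts: [14, 28, 33, 43, 50, 52, 61, 62]

Fragment lengths:
  [0,14): 14 bp
  [14,28): 14 bp
  [28,33): 5 bp
  [33,43): 10 bp
  [43,50): 7 bp
  [50,52): 2 bp
  [52,61): 9 bp
  [61,62): 1 bp
  [62,68): 6 bp

[1,2,5,6,7,9,10,14,14]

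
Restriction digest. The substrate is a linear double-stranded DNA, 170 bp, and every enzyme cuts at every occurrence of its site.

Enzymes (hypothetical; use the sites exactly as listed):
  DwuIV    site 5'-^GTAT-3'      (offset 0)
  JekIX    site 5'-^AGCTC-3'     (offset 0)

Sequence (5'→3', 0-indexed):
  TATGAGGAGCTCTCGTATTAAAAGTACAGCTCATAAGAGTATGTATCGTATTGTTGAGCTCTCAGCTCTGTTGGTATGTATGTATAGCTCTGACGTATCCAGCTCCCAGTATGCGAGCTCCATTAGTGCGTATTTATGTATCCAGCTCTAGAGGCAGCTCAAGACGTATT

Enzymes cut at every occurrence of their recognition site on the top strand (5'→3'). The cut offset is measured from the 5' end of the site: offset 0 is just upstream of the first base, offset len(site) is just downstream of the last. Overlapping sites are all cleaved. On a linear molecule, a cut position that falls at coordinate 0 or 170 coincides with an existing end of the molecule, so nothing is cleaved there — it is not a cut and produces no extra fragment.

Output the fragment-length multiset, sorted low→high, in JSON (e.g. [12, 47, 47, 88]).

Per-enzyme occurrences:
  DwuIV (GTAT, off=0): starts [14, 38, 42, 47, 73, 77, 81, 94, 108, 129, 137, 165] → cuts [14, 38, 42, 47, 73, 77, 81, 94, 108, 129, 137, 165]
  JekIX (AGCTC, off=0): starts [7, 27, 56, 63, 85, 100, 115, 143, 155] → cuts [7, 27, 56, 63, 85, 100, 115, 143, 155]

Pooled cuts: [7, 14, 27, 38, 42, 47, 56, 63, 73, 77, 81, 85, 94, 100, 108, 115, 129, 137, 143, 155, 165]

Fragment lengths:
  [0,7): 7 bp
  [7,14): 7 bp
  [14,27): 13 bp
  [27,38): 11 bp
  [38,42): 4 bp
  [42,47): 5 bp
  [47,56): 9 bp
  [56,63): 7 bp
  [63,73): 10 bp
  [73,77): 4 bp
  [77,81): 4 bp
  [81,85): 4 bp
  [85,94): 9 bp
  [94,100): 6 bp
  [100,108): 8 bp
  [108,115): 7 bp
  [115,129): 14 bp
  [129,137): 8 bp
  [137,143): 6 bp
  [143,155): 12 bp
  [155,165): 10 bp
  [165,170): 5 bp

[4,4,4,4,5,5,6,6,7,7,7,7,8,8,9,9,10,10,11,12,13,14]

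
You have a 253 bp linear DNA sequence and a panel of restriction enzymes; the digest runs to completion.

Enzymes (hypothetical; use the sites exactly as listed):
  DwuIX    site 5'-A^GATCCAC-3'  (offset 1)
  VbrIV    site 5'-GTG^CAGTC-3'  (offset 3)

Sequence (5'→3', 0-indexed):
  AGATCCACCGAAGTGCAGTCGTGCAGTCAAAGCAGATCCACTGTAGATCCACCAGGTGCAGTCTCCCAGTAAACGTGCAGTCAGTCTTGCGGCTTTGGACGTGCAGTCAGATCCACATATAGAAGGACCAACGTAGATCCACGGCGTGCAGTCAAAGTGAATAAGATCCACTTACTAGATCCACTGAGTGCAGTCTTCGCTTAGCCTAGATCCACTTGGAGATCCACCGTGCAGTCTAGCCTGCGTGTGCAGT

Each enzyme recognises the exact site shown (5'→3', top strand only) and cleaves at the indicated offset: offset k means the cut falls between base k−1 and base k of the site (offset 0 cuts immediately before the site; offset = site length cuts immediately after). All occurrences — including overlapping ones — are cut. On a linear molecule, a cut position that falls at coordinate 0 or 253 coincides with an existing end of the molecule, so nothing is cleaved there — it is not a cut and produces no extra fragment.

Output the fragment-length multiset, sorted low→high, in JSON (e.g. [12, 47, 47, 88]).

[1,6,8,11,11,11,12,13,13,13,13,14,16,18,19,22,26,26]

Scan for sites:
  DwuIX AGATCCAC/1: at [0, 33, 44, 108, 134, 163, 176, 207, 219] ⇒ [1, 34, 45, 109, 135, 164, 177, 208, 220]
  VbrIV GTGCAGTC/3: at [12, 20, 55, 74, 100, 145, 187, 228] ⇒ [15, 23, 58, 77, 103, 148, 190, 231]

Pooled cuts: [1, 15, 23, 34, 45, 58, 77, 103, 109, 135, 148, 164, 177, 190, 208, 220, 231]

Fragment lengths:
  [0,1): 1 bp
  [1,15): 14 bp
  [15,23): 8 bp
  [23,34): 11 bp
  [34,45): 11 bp
  [45,58): 13 bp
  [58,77): 19 bp
  [77,103): 26 bp
  [103,109): 6 bp
  [109,135): 26 bp
  [135,148): 13 bp
  [148,164): 16 bp
  [164,177): 13 bp
  [177,190): 13 bp
  [190,208): 18 bp
  [208,220): 12 bp
  [220,231): 11 bp
  [231,253): 22 bp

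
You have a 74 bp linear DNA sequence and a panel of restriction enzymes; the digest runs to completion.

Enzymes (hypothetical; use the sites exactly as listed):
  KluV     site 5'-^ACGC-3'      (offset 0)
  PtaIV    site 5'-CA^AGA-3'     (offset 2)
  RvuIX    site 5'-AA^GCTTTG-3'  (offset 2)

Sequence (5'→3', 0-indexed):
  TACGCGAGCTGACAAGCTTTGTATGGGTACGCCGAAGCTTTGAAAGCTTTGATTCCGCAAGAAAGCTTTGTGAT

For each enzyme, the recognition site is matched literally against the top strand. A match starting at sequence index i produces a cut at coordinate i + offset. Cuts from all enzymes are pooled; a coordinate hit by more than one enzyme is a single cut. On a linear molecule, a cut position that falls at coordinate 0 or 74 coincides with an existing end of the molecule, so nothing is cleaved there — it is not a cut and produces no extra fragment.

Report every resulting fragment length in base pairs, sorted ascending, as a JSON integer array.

[1,5,8,9,10,13,14,14]

Site scan:
  KluV (ACGC, off=0): starts [1, 28] → cuts [1, 28]
  PtaIV (CAAGA, off=2): starts [57] → cuts [59]
  RvuIX (AAGCTTTG, off=2): starts [13, 34, 43, 62] → cuts [15, 36, 45, 64]

Pooled cuts: [1, 15, 28, 36, 45, 59, 64]

Fragments:
  [0,1): 1 bp
  [1,15): 14 bp
  [15,28): 13 bp
  [28,36): 8 bp
  [36,45): 9 bp
  [45,59): 14 bp
  [59,64): 5 bp
  [64,74): 10 bp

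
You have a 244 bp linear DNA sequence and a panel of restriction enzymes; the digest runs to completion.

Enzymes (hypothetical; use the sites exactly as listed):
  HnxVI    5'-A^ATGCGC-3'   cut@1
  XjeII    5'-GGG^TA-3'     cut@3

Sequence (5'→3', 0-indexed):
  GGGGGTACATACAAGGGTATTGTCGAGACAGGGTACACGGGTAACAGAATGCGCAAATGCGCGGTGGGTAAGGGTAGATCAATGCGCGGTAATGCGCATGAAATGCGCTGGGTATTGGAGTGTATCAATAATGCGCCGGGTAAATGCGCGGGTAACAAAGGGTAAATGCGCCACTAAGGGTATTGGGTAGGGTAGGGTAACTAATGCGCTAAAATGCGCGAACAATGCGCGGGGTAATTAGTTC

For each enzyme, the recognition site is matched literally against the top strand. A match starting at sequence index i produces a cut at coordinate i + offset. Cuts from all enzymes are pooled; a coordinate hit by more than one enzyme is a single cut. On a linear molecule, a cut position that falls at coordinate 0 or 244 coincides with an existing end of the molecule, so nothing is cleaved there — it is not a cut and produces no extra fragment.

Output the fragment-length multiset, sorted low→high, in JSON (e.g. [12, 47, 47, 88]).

[3,3,5,5,5,6,6,7,7,7,8,8,9,10,10,10,10,10,10,10,11,11,12,12,15,16,18]

Scan for sites:
  HnxVI (AATGCGC, off=1): starts [47, 55, 80, 90, 101, 129, 142, 164, 202, 212, 223] → cuts [48, 56, 81, 91, 102, 130, 143, 165, 203, 213, 224]
  XjeII (GGGTA, off=3): starts [2, 14, 30, 38, 65, 71, 109, 137, 149, 159, 177, 184, 189, 194, 231] → cuts [5, 17, 33, 41, 68, 74, 112, 140, 152, 162, 180, 187, 192, 197, 234]

Pooled cuts: [5, 17, 33, 41, 48, 56, 68, 74, 81, 91, 102, 112, 130, 140, 143, 152, 162, 165, 180, 187, 192, 197, 203, 213, 224, 234]

Fragment lengths:
  [0,5): 5 bp
  [5,17): 12 bp
  [17,33): 16 bp
  [33,41): 8 bp
  [41,48): 7 bp
  [48,56): 8 bp
  [56,68): 12 bp
  [68,74): 6 bp
  [74,81): 7 bp
  [81,91): 10 bp
  [91,102): 11 bp
  [102,112): 10 bp
  [112,130): 18 bp
  [130,140): 10 bp
  [140,143): 3 bp
  [143,152): 9 bp
  [152,162): 10 bp
  [162,165): 3 bp
  [165,180): 15 bp
  [180,187): 7 bp
  [187,192): 5 bp
  [192,197): 5 bp
  [197,203): 6 bp
  [203,213): 10 bp
  [213,224): 11 bp
  [224,234): 10 bp
  [234,244): 10 bp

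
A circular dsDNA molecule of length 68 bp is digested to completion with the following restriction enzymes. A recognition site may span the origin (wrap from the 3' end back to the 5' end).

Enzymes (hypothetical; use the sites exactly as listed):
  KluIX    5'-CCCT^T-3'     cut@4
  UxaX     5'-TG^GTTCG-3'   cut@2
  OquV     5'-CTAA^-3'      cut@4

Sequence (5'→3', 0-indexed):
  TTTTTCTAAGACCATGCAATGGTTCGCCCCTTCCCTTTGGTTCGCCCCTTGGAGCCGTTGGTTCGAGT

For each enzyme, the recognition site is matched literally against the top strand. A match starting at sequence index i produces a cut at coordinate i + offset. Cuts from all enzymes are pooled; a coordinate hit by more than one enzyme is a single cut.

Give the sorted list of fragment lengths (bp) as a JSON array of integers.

[3,5,10,10,11,12,17]

Scan for sites:
  KluIX (CCCTT, off=4): starts [27, 32, 45] → cuts [31, 36, 49]
  UxaX (TGGTTCG, off=2): starts [19, 37, 58] → cuts [21, 39, 60]
  OquV (CTAA, off=4): starts [5] → cuts [9]

All cut coordinates (distinct, sorted): [9, 21, 31, 36, 39, 49, 60]

Fragments:
  9→21: 12 bp
  21→31: 10 bp
  31→36: 5 bp
  36→39: 3 bp
  39→49: 10 bp
  49→60: 11 bp
  60→9 (wrap): 68-60+9 = 17 bp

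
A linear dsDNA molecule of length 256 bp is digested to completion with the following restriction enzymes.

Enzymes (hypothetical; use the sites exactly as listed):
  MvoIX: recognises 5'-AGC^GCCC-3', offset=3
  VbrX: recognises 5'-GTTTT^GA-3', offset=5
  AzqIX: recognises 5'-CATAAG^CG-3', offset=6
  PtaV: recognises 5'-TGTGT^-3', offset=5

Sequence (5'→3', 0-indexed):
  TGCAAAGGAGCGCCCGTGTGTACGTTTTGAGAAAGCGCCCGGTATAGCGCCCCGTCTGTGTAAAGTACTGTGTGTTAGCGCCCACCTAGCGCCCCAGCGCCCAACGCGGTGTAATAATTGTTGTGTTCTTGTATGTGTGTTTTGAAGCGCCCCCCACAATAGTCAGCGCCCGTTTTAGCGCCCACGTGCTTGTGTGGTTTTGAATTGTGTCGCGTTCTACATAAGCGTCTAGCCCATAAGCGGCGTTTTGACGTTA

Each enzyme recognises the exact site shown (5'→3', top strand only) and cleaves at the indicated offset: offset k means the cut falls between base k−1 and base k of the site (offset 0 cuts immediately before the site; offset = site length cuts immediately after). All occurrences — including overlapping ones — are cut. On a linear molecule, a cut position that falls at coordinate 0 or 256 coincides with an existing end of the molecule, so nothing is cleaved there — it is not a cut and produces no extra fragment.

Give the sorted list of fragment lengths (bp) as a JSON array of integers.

[2,2,3,4,5,6,7,7,8,8,9,9,10,11,11,12,12,12,12,13,15,15,16,19,28]

Per-enzyme occurrences:
  MvoIX AGCGCCC/3: at [8, 33, 45, 76, 87, 95, 145, 164, 176] ⇒ [11, 36, 48, 79, 90, 98, 148, 167, 179]
  VbrX GTTTTGA/5: at [23, 138, 196, 244] ⇒ [28, 143, 201, 249]
  AzqIX CATAAGCG/6: at [219, 234] ⇒ [225, 240]
  PtaV TGTGT/5: at [16, 56, 68, 70, 121, 133, 135, 190, 205] ⇒ [21, 61, 73, 75, 126, 138, 140, 195, 210]

Pooled cuts: [11, 21, 28, 36, 48, 61, 73, 75, 79, 90, 98, 126, 138, 140, 143, 148, 167, 179, 195, 201, 210, 225, 240, 249]

Fragments:
  [0,11): 11 bp
  [11,21): 10 bp
  [21,28): 7 bp
  [28,36): 8 bp
  [36,48): 12 bp
  [48,61): 13 bp
  [61,73): 12 bp
  [73,75): 2 bp
  [75,79): 4 bp
  [79,90): 11 bp
  [90,98): 8 bp
  [98,126): 28 bp
  [126,138): 12 bp
  [138,140): 2 bp
  [140,143): 3 bp
  [143,148): 5 bp
  [148,167): 19 bp
  [167,179): 12 bp
  [179,195): 16 bp
  [195,201): 6 bp
  [201,210): 9 bp
  [210,225): 15 bp
  [225,240): 15 bp
  [240,249): 9 bp
  [249,256): 7 bp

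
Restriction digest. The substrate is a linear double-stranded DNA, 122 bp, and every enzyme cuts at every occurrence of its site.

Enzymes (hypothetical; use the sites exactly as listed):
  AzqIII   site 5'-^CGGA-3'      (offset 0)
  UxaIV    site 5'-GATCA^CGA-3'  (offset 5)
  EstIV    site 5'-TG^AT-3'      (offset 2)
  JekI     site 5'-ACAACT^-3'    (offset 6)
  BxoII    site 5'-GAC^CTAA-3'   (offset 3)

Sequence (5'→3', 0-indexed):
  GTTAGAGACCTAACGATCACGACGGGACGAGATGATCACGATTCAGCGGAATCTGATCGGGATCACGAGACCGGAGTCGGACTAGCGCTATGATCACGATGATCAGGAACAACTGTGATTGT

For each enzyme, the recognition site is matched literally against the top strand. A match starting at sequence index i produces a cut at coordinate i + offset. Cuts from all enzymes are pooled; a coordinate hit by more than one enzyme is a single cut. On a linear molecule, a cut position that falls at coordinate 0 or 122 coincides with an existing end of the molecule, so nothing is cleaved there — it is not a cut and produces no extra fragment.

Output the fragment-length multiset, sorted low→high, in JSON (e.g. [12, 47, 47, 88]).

[3,4,4,5,5,6,6,8,9,9,10,10,13,15,15]

Site scan:
  AzqIII CGGA/0: at [46, 71, 77] ⇒ [46, 71, 77]
  UxaIV GATCACGA/5: at [14, 33, 60, 91] ⇒ [19, 38, 65, 96]
  EstIV TGAT/2: at [32, 53, 90, 99, 115] ⇒ [34, 55, 92, 101, 117]
  JekI ACAACT/6: at [108] ⇒ [114]
  BxoII GACCTAA/3: at [6] ⇒ [9]

Pooled cuts: [9, 19, 34, 38, 46, 55, 65, 71, 77, 92, 96, 101, 114, 117]

Fragments:
  [0,9): 9 bp
  [9,19): 10 bp
  [19,34): 15 bp
  [34,38): 4 bp
  [38,46): 8 bp
  [46,55): 9 bp
  [55,65): 10 bp
  [65,71): 6 bp
  [71,77): 6 bp
  [77,92): 15 bp
  [92,96): 4 bp
  [96,101): 5 bp
  [101,114): 13 bp
  [114,117): 3 bp
  [117,122): 5 bp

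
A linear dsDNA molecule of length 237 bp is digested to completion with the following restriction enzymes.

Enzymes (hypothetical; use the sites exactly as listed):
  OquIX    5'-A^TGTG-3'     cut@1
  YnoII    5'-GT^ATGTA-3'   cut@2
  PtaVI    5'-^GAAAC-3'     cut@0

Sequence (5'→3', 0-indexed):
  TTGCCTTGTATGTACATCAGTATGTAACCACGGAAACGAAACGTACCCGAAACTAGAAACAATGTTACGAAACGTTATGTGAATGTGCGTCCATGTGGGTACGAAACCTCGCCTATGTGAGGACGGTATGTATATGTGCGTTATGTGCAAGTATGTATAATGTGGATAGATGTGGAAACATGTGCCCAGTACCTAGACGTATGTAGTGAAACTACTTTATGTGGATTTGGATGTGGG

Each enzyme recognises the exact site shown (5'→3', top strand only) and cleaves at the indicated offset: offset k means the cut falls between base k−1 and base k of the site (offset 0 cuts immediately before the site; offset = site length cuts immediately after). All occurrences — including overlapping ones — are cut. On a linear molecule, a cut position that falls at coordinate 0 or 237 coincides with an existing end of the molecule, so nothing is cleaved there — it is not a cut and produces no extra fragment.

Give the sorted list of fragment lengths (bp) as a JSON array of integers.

Scan for sites:
  OquIX ATGTG/1: at [76, 82, 92, 114, 133, 142, 159, 169, 179, 218, 230] ⇒ [77, 83, 93, 115, 134, 143, 160, 170, 180, 219, 231]
  YnoII GTATGTA/2: at [7, 19, 125, 150, 198] ⇒ [9, 21, 127, 152, 200]
  PtaVI GAAAC/0: at [32, 37, 48, 55, 68, 102, 174, 207] ⇒ [32, 37, 48, 55, 68, 102, 174, 207]

All cut coordinates (distinct, sorted): [9, 21, 32, 37, 48, 55, 68, 77, 83, 93, 102, 115, 127, 134, 143, 152, 160, 170, 174, 180, 200, 207, 219, 231]

Fragments:
  [0,9): 9 bp
  [9,21): 12 bp
  [21,32): 11 bp
  [32,37): 5 bp
  [37,48): 11 bp
  [48,55): 7 bp
  [55,68): 13 bp
  [68,77): 9 bp
  [77,83): 6 bp
  [83,93): 10 bp
  [93,102): 9 bp
  [102,115): 13 bp
  [115,127): 12 bp
  [127,134): 7 bp
  [134,143): 9 bp
  [143,152): 9 bp
  [152,160): 8 bp
  [160,170): 10 bp
  [170,174): 4 bp
  [174,180): 6 bp
  [180,200): 20 bp
  [200,207): 7 bp
  [207,219): 12 bp
  [219,231): 12 bp
  [231,237): 6 bp

[4,5,6,6,6,7,7,7,8,9,9,9,9,9,10,10,11,11,12,12,12,12,13,13,20]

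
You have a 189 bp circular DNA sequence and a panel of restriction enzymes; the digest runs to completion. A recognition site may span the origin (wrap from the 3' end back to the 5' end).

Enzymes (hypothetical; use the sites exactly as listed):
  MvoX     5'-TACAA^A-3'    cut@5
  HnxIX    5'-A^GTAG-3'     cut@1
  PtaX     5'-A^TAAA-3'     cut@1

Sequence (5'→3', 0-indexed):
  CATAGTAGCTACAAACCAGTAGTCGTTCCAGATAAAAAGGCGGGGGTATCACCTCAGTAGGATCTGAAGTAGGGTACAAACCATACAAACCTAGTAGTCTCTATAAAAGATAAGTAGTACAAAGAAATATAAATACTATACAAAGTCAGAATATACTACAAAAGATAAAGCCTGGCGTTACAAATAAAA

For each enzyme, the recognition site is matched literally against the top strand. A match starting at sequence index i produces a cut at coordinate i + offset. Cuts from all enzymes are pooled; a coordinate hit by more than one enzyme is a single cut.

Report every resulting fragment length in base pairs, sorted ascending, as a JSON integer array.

[1,4,4,5,7,9,9,9,10,10,10,11,12,14,14,18,18,24]

Per-enzyme occurrences:
  MvoX TACAAA/5: at [9, 74, 83, 117, 138, 156, 178] ⇒ [14, 79, 88, 122, 143, 161, 183]
  HnxIX AGTAG/1: at [3, 17, 55, 67, 92, 112] ⇒ [4, 18, 56, 68, 93, 113]
  PtaX ATAAA/1: at [31, 102, 128, 164, 183] ⇒ [32, 103, 129, 165, 184]

Pooled cuts: [4, 14, 18, 32, 56, 68, 79, 88, 93, 103, 113, 122, 129, 143, 161, 165, 183, 184]

Fragments:
  4→14: 10 bp
  14→18: 4 bp
  18→32: 14 bp
  32→56: 24 bp
  56→68: 12 bp
  68→79: 11 bp
  79→88: 9 bp
  88→93: 5 bp
  93→103: 10 bp
  103→113: 10 bp
  113→122: 9 bp
  122→129: 7 bp
  129→143: 14 bp
  143→161: 18 bp
  161→165: 4 bp
  165→183: 18 bp
  183→184: 1 bp
  184→4 (wrap): 189-184+4 = 9 bp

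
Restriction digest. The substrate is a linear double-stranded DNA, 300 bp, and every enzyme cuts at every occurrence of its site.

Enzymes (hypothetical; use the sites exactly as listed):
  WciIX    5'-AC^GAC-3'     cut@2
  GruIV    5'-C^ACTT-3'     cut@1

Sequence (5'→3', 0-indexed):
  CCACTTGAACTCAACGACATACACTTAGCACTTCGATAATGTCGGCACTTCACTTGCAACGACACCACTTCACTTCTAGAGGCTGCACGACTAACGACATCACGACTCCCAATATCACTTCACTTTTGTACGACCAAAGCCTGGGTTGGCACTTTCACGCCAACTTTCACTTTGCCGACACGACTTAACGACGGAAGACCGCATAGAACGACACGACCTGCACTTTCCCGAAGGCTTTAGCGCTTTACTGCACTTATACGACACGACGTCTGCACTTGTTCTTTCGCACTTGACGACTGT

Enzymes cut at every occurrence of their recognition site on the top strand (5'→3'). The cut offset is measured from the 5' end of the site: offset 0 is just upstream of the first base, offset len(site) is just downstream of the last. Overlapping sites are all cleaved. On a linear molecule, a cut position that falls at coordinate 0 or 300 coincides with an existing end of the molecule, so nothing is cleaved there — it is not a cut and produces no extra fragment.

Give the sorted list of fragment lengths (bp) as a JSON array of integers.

Per-enzyme occurrences:
  WciIX (ACGAC, off=2): starts [13, 58, 86, 93, 101, 129, 179, 187, 207, 212, 257, 262, 292] → cuts [15, 60, 88, 95, 103, 131, 181, 189, 209, 214, 259, 264, 294]
  GruIV (CACTT, off=1): starts [1, 21, 28, 45, 50, 65, 70, 115, 120, 149, 167, 220, 250, 272, 286] → cuts [2, 22, 29, 46, 51, 66, 71, 116, 121, 150, 168, 221, 251, 273, 287]

All cut coordinates (distinct, sorted): [2, 15, 22, 29, 46, 51, 60, 66, 71, 88, 95, 103, 116, 121, 131, 150, 168, 181, 189, 209, 214, 221, 251, 259, 264, 273, 287, 294]

Fragment lengths:
  [0,2): 2 bp
  [2,15): 13 bp
  [15,22): 7 bp
  [22,29): 7 bp
  [29,46): 17 bp
  [46,51): 5 bp
  [51,60): 9 bp
  [60,66): 6 bp
  [66,71): 5 bp
  [71,88): 17 bp
  [88,95): 7 bp
  [95,103): 8 bp
  [103,116): 13 bp
  [116,121): 5 bp
  [121,131): 10 bp
  [131,150): 19 bp
  [150,168): 18 bp
  [168,181): 13 bp
  [181,189): 8 bp
  [189,209): 20 bp
  [209,214): 5 bp
  [214,221): 7 bp
  [221,251): 30 bp
  [251,259): 8 bp
  [259,264): 5 bp
  [264,273): 9 bp
  [273,287): 14 bp
  [287,294): 7 bp
  [294,300): 6 bp

[2,5,5,5,5,5,6,6,7,7,7,7,7,8,8,8,9,9,10,13,13,13,14,17,17,18,19,20,30]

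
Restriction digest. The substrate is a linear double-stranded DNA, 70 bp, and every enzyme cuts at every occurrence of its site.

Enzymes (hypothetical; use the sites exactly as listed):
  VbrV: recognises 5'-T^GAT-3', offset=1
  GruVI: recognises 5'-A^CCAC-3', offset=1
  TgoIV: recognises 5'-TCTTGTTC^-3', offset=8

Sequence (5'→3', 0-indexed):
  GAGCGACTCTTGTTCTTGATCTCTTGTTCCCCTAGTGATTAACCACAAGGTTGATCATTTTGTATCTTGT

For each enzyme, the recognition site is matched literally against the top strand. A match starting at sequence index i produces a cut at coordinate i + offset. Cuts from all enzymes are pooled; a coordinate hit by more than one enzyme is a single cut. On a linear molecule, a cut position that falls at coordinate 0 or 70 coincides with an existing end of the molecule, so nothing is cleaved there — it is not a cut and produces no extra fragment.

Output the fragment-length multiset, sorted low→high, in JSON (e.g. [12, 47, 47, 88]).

[2,6,7,10,12,15,18]

Per-enzyme occurrences:
  VbrV (TGAT, off=1): starts [16, 35, 51] → cuts [17, 36, 52]
  GruVI (ACCAC, off=1): starts [41] → cuts [42]
  TgoIV (TCTTGTTC, off=8): starts [7, 21] → cuts [15, 29]

All cut coordinates (distinct, sorted): [15, 17, 29, 36, 42, 52]

Fragments:
  [0,15): 15 bp
  [15,17): 2 bp
  [17,29): 12 bp
  [29,36): 7 bp
  [36,42): 6 bp
  [42,52): 10 bp
  [52,70): 18 bp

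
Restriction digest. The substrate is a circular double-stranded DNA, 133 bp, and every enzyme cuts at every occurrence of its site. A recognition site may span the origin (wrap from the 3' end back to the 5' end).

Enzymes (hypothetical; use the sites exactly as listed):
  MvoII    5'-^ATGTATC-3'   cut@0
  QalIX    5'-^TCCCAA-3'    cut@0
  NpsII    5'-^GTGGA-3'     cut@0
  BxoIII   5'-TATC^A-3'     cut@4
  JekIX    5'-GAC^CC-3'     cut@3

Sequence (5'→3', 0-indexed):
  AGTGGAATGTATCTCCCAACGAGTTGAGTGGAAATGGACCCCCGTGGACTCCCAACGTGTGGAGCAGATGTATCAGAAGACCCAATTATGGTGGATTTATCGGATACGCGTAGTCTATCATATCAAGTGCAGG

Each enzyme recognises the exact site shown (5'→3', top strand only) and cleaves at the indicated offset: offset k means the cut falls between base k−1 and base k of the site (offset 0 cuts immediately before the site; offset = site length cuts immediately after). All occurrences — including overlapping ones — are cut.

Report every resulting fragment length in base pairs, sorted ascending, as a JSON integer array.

Site scan:
  MvoII ATGTATC/0: at [6, 67] ⇒ [6, 67]
  QalIX TCCCAA/0: at [13, 49] ⇒ [13, 49]
  NpsII GTGGA/0: at [1, 27, 43, 58, 90] ⇒ [1, 27, 43, 58, 90]
  BxoIII TATCA/4: at [70, 115, 120] ⇒ [74, 119, 124]
  JekIX GACCC/3: at [36, 78] ⇒ [39, 81]

Pooled cuts: [1, 6, 13, 27, 39, 43, 49, 58, 67, 74, 81, 90, 119, 124]

Fragment lengths:
  1→6: 5 bp
  6→13: 7 bp
  13→27: 14 bp
  27→39: 12 bp
  39→43: 4 bp
  43→49: 6 bp
  49→58: 9 bp
  58→67: 9 bp
  67→74: 7 bp
  74→81: 7 bp
  81→90: 9 bp
  90→119: 29 bp
  119→124: 5 bp
  124→1 (wrap): 133-124+1 = 10 bp

[4,5,5,6,7,7,7,9,9,9,10,12,14,29]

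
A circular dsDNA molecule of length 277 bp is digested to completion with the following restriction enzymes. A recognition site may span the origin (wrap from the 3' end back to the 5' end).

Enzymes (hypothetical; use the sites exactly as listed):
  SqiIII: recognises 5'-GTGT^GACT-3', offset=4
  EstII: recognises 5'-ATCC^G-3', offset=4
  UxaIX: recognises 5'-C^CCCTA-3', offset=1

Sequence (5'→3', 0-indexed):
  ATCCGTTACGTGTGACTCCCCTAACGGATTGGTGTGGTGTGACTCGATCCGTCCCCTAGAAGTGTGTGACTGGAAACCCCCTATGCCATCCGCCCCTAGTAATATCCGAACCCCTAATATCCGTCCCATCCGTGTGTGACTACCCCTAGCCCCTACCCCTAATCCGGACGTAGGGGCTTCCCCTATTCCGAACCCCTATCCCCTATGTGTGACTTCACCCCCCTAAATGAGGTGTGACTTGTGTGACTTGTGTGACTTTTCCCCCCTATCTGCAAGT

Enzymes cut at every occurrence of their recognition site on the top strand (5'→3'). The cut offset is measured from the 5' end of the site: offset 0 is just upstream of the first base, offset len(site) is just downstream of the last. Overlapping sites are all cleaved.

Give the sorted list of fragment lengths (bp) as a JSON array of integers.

Per-enzyme occurrences:
  SqiIII (GTGTGACT, off=4): starts [9, 36, 63, 133, 206, 231, 240, 249] → cuts [13, 40, 67, 137, 210, 235, 244, 253]
  EstII (ATCCG, off=4): starts [0, 46, 87, 103, 118, 127, 161] → cuts [4, 50, 91, 107, 122, 131, 165]
  UxaIX (CCCCTA, off=1): starts [17, 52, 77, 92, 110, 142, 149, 155, 179, 192, 199, 219, 262] → cuts [18, 53, 78, 93, 111, 143, 150, 156, 180, 193, 200, 220, 263]

All cut coordinates (distinct, sorted): [4, 13, 18, 40, 50, 53, 67, 78, 91, 93, 107, 111, 122, 131, 137, 143, 150, 156, 165, 180, 193, 200, 210, 220, 235, 244, 253, 263]

Fragment lengths:
  4→13: 9 bp
  13→18: 5 bp
  18→40: 22 bp
  40→50: 10 bp
  50→53: 3 bp
  53→67: 14 bp
  67→78: 11 bp
  78→91: 13 bp
  91→93: 2 bp
  93→107: 14 bp
  107→111: 4 bp
  111→122: 11 bp
  122→131: 9 bp
  131→137: 6 bp
  137→143: 6 bp
  143→150: 7 bp
  150→156: 6 bp
  156→165: 9 bp
  165→180: 15 bp
  180→193: 13 bp
  193→200: 7 bp
  200→210: 10 bp
  210→220: 10 bp
  220→235: 15 bp
  235→244: 9 bp
  244→253: 9 bp
  253→263: 10 bp
  263→4 (wrap): 277-263+4 = 18 bp

[2,3,4,5,6,6,6,7,7,9,9,9,9,9,10,10,10,10,11,11,13,13,14,14,15,15,18,22]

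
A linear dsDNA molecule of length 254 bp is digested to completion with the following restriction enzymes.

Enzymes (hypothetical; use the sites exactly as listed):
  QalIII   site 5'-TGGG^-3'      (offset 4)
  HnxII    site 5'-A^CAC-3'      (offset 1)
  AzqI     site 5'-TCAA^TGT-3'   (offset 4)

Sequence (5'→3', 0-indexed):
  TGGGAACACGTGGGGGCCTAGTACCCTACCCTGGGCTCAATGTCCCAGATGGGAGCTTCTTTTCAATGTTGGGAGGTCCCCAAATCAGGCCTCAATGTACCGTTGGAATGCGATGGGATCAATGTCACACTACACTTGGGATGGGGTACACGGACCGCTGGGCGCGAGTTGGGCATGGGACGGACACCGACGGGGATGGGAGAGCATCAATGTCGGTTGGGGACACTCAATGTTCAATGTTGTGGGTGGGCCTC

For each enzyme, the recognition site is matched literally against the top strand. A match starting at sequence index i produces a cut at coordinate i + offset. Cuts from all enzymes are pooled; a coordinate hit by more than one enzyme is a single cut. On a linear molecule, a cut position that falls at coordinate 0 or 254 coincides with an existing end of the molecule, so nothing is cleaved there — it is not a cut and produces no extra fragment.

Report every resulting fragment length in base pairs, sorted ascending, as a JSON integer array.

Per-enzyme occurrences:
  QalIII (TGGG, off=4): starts [0, 10, 31, 49, 69, 113, 136, 141, 158, 169, 175, 196, 217, 242, 246] → cuts [4, 14, 35, 53, 73, 117, 140, 145, 162, 173, 179, 200, 221, 246, 250]
  HnxII (ACAC, off=1): starts [5, 126, 131, 147, 183, 222] → cuts [6, 127, 132, 148, 184, 223]
  AzqI (TCAATGT, off=4): starts [36, 62, 91, 118, 206, 226, 233] → cuts [40, 66, 95, 122, 210, 230, 237]

Pooled cuts: [4, 6, 14, 35, 40, 53, 66, 73, 95, 117, 122, 127, 132, 140, 145, 148, 162, 173, 179, 184, 200, 210, 221, 223, 230, 237, 246, 250]

Fragments:
  [0,4): 4 bp
  [4,6): 2 bp
  [6,14): 8 bp
  [14,35): 21 bp
  [35,40): 5 bp
  [40,53): 13 bp
  [53,66): 13 bp
  [66,73): 7 bp
  [73,95): 22 bp
  [95,117): 22 bp
  [117,122): 5 bp
  [122,127): 5 bp
  [127,132): 5 bp
  [132,140): 8 bp
  [140,145): 5 bp
  [145,148): 3 bp
  [148,162): 14 bp
  [162,173): 11 bp
  [173,179): 6 bp
  [179,184): 5 bp
  [184,200): 16 bp
  [200,210): 10 bp
  [210,221): 11 bp
  [221,223): 2 bp
  [223,230): 7 bp
  [230,237): 7 bp
  [237,246): 9 bp
  [246,250): 4 bp
  [250,254): 4 bp

[2,2,3,4,4,4,5,5,5,5,5,5,6,7,7,7,8,8,9,10,11,11,13,13,14,16,21,22,22]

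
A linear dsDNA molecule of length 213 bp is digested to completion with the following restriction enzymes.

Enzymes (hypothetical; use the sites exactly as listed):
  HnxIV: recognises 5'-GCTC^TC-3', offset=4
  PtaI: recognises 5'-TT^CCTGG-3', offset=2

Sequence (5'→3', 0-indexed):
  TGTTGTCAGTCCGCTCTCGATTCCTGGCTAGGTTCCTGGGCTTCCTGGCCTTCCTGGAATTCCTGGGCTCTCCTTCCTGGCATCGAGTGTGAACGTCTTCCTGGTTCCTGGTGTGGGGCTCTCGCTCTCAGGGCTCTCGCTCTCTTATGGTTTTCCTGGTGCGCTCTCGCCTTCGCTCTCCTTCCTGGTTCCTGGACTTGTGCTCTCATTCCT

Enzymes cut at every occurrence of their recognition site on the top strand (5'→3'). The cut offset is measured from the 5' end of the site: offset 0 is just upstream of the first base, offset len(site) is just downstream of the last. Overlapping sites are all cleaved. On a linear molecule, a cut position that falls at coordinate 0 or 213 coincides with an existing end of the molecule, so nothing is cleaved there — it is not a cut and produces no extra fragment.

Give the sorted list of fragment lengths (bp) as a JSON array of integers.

[5,5,6,6,6,7,7,8,9,9,9,9,9,12,12,12,12,15,15,16,24]

Per-enzyme occurrences:
  HnxIV (GCTCTC, off=4): starts [12, 66, 117, 123, 132, 138, 162, 174, 201] → cuts [16, 70, 121, 127, 136, 142, 166, 178, 205]
  PtaI (TTCCTGG, off=2): starts [20, 32, 41, 50, 59, 73, 97, 104, 152, 181, 188] → cuts [22, 34, 43, 52, 61, 75, 99, 106, 154, 183, 190]

Pooled cuts: [16, 22, 34, 43, 52, 61, 70, 75, 99, 106, 121, 127, 136, 142, 154, 166, 178, 183, 190, 205]

Fragment lengths:
  [0,16): 16 bp
  [16,22): 6 bp
  [22,34): 12 bp
  [34,43): 9 bp
  [43,52): 9 bp
  [52,61): 9 bp
  [61,70): 9 bp
  [70,75): 5 bp
  [75,99): 24 bp
  [99,106): 7 bp
  [106,121): 15 bp
  [121,127): 6 bp
  [127,136): 9 bp
  [136,142): 6 bp
  [142,154): 12 bp
  [154,166): 12 bp
  [166,178): 12 bp
  [178,183): 5 bp
  [183,190): 7 bp
  [190,205): 15 bp
  [205,213): 8 bp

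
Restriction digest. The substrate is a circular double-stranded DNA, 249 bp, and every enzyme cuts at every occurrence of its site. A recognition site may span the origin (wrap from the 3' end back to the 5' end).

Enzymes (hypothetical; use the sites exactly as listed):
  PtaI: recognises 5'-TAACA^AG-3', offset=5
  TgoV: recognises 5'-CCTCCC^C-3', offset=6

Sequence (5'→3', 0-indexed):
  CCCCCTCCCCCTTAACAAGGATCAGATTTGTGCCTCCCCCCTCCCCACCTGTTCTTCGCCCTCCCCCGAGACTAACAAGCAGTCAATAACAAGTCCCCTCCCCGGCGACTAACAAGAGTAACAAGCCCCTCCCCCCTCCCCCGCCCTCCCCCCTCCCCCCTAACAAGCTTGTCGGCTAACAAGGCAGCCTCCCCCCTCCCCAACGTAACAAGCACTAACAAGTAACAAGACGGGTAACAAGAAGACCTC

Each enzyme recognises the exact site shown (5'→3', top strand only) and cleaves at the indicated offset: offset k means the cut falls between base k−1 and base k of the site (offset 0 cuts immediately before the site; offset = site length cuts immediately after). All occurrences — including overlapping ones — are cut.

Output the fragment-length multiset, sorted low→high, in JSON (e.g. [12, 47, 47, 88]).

[7,7,7,7,7,7,8,8,9,10,10,10,10,11,12,12,12,12,12,14,16,20,21]

Per-enzyme occurrences:
  PtaI TAACAAG/5: at [12, 72, 86, 109, 118, 160, 176, 205, 215, 222, 234] ⇒ [17, 77, 91, 114, 123, 165, 181, 210, 220, 227, 239]
  TgoV CCTCCCC/6: at [3, 32, 39, 59, 96, 127, 134, 144, 151, 187, 194, 245] ⇒ [2, 9, 38, 45, 65, 102, 133, 140, 150, 157, 193, 200]

Pooled cuts: [2, 9, 17, 38, 45, 65, 77, 91, 102, 114, 123, 133, 140, 150, 157, 165, 181, 193, 200, 210, 220, 227, 239]

Fragments:
  2→9: 7 bp
  9→17: 8 bp
  17→38: 21 bp
  38→45: 7 bp
  45→65: 20 bp
  65→77: 12 bp
  77→91: 14 bp
  91→102: 11 bp
  102→114: 12 bp
  114→123: 9 bp
  123→133: 10 bp
  133→140: 7 bp
  140→150: 10 bp
  150→157: 7 bp
  157→165: 8 bp
  165→181: 16 bp
  181→193: 12 bp
  193→200: 7 bp
  200→210: 10 bp
  210→220: 10 bp
  220→227: 7 bp
  227→239: 12 bp
  239→2 (wrap): 249-239+2 = 12 bp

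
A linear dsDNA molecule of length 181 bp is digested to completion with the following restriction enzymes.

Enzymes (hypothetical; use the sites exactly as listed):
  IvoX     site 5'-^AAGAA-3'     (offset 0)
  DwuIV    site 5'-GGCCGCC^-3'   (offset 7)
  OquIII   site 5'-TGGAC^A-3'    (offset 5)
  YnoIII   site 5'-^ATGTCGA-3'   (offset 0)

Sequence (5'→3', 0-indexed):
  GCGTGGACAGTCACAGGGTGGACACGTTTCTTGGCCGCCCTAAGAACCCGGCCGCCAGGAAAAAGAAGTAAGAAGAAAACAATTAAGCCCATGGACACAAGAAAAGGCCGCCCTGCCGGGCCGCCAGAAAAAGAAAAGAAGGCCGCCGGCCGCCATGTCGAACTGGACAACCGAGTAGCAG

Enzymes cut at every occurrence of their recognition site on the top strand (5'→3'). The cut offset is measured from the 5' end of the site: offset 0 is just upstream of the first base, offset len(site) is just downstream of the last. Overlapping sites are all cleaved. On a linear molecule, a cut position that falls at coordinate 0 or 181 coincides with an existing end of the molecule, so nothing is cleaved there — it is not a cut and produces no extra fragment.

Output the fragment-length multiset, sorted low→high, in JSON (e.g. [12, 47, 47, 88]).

[2,2,3,5,5,6,7,7,8,12,13,13,14,14,15,15,16,24]

Scan for sites:
  IvoX (AAGAA, off=0): starts [41, 62, 69, 72, 98, 130, 135] → cuts [41, 62, 69, 72, 98, 130, 135]
  DwuIV (GGCCGCC, off=7): starts [32, 49, 105, 118, 140, 147] → cuts [39, 56, 112, 125, 147, 154]
  OquIII (TGGACA, off=5): starts [3, 18, 91, 163] → cuts [8, 23, 96, 168]
  YnoIII (ATGTCGA, off=0): starts [154] → cuts [154]

Pooled cuts: [8, 23, 39, 41, 56, 62, 69, 72, 96, 98, 112, 125, 130, 135, 147, 154, 168]

Fragments:
  [0,8): 8 bp
  [8,23): 15 bp
  [23,39): 16 bp
  [39,41): 2 bp
  [41,56): 15 bp
  [56,62): 6 bp
  [62,69): 7 bp
  [69,72): 3 bp
  [72,96): 24 bp
  [96,98): 2 bp
  [98,112): 14 bp
  [112,125): 13 bp
  [125,130): 5 bp
  [130,135): 5 bp
  [135,147): 12 bp
  [147,154): 7 bp
  [154,168): 14 bp
  [168,181): 13 bp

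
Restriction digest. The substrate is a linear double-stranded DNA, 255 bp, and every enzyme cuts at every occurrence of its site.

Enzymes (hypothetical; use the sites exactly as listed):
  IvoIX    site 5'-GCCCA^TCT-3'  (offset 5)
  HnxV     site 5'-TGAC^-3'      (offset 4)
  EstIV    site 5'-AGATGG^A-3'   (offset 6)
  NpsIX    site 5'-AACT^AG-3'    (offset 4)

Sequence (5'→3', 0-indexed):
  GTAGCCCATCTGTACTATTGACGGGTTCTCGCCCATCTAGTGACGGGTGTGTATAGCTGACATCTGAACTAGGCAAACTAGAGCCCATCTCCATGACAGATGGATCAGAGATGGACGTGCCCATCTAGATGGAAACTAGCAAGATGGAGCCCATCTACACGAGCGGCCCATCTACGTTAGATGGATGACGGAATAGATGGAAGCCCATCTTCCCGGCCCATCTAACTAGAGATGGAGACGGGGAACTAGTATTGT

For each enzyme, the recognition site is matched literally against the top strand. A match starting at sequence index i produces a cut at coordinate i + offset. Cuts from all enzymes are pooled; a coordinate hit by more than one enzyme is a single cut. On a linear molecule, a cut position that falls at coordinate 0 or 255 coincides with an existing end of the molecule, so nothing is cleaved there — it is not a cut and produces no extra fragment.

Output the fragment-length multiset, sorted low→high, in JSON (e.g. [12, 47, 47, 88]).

Per-enzyme occurrences:
  IvoIX (GCCCATCT, off=5): starts [3, 30, 82, 118, 148, 165, 202, 215] → cuts [8, 35, 87, 123, 153, 170, 207, 220]
  HnxV (TGAC, off=4): starts [18, 40, 57, 93, 185] → cuts [22, 44, 61, 97, 189]
  EstIV (AGATGGA, off=6): starts [97, 108, 126, 141, 178, 194, 229] → cuts [103, 114, 132, 147, 184, 200, 235]
  NpsIX (AACTAG, off=4): starts [66, 75, 133, 223, 243] → cuts [70, 79, 137, 227, 247]

Pooled cuts: [8, 22, 35, 44, 61, 70, 79, 87, 97, 103, 114, 123, 132, 137, 147, 153, 170, 184, 189, 200, 207, 220, 227, 235, 247]

Fragments:
  [0,8): 8 bp
  [8,22): 14 bp
  [22,35): 13 bp
  [35,44): 9 bp
  [44,61): 17 bp
  [61,70): 9 bp
  [70,79): 9 bp
  [79,87): 8 bp
  [87,97): 10 bp
  [97,103): 6 bp
  [103,114): 11 bp
  [114,123): 9 bp
  [123,132): 9 bp
  [132,137): 5 bp
  [137,147): 10 bp
  [147,153): 6 bp
  [153,170): 17 bp
  [170,184): 14 bp
  [184,189): 5 bp
  [189,200): 11 bp
  [200,207): 7 bp
  [207,220): 13 bp
  [220,227): 7 bp
  [227,235): 8 bp
  [235,247): 12 bp
  [247,255): 8 bp

[5,5,6,6,7,7,8,8,8,8,9,9,9,9,9,10,10,11,11,12,13,13,14,14,17,17]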